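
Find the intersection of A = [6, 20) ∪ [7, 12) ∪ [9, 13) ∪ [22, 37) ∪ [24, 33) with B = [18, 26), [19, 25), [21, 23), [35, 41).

Merge the first list: [6, 20), [22, 37).
Merge the second list: [18, 26), [35, 41).
[6, 20) meets the second set on [18, 20).
[22, 37) meets the second set on [22, 26), [35, 37).

[18, 20) ∪ [22, 26) ∪ [35, 37)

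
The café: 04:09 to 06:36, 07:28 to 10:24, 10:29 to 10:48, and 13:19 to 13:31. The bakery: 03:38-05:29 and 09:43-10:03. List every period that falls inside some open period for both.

04:09-05:29, 09:43-10:03

04:09-06:36 overlaps B on 04:09-05:29.
07:28-10:24 overlaps B on 09:43-10:03.
10:29-10:48 falls entirely outside B.
13:19-13:31 falls entirely outside B.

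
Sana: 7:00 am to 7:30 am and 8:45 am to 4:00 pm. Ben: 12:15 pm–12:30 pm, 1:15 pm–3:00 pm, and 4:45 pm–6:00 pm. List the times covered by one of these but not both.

7:00 am-7:30 am, 8:45 am-12:15 pm, 12:30 pm-1:15 pm, 3:00 pm-4:00 pm, 4:45 pm-6:00 pm

Only in the first: 7:00 am-7:30 am, 8:45 am-12:15 pm, 12:30 pm-1:15 pm, 3:00 pm-4:00 pm.
Only in the second: 4:45 pm-6:00 pm.
Together these are the periods covered by exactly one.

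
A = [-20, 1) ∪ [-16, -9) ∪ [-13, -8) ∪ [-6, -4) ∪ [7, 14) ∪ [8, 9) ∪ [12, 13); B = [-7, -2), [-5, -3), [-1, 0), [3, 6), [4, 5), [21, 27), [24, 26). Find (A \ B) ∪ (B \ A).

[-20, -7) ∪ [-2, -1) ∪ [0, 1) ∪ [3, 6) ∪ [7, 14) ∪ [21, 27)

Merge the first list: [-20, 1), [7, 14).
Merge the second list: [-7, -2), [-1, 0), [3, 6), [21, 27).
A \ B = [-20, -7), [-2, -1), [0, 1), [7, 14).
B \ A = [3, 6), [21, 27).
Union of the two gives the symmetric difference.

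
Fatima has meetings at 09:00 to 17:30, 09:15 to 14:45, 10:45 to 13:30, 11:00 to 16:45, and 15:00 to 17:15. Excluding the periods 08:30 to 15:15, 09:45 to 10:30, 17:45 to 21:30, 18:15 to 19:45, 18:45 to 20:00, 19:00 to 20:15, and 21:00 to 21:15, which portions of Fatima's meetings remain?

Merge the first list: 09:00-17:30.
Merge the second list: 08:30-15:15, 17:45-21:30.
09:00-17:30 minus B → 15:15-17:30.

15:15-17:30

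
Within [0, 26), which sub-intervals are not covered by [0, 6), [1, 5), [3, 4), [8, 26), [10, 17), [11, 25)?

Covered (merged): [0, 6), [8, 26).
Uncovered inside [0, 26): [6, 8).

[6, 8)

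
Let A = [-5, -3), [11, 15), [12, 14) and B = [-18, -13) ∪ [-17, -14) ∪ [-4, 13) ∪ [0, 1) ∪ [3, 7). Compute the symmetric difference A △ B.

First set merges to [-5, -3), [11, 15).
Second set merges to [-18, -13), [-4, 13).
A \ B = [-5, -4), [13, 15).
B \ A = [-18, -13), [-3, 11).
Union of the two gives the symmetric difference.

[-18, -13) ∪ [-5, -4) ∪ [-3, 11) ∪ [13, 15)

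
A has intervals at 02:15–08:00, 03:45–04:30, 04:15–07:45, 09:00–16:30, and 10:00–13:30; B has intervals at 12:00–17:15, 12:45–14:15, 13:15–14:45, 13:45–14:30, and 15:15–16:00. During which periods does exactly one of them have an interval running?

02:15-08:00, 09:00-12:00, 16:30-17:15

First set merges to 02:15-08:00, 09:00-16:30.
Second set merges to 12:00-17:15.
A but not B: 02:15-08:00, 09:00-12:00.
B but not A: 16:30-17:15.
Combining gives A △ B.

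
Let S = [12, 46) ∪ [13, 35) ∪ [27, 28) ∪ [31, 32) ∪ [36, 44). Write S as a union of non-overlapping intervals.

[13, 35) overlaps/touches [12, 46) → extend to [12, 46).
[27, 28) overlaps/touches [12, 46) → extend to [12, 46).
[31, 32) overlaps/touches [12, 46) → extend to [12, 46).
[36, 44) overlaps/touches [12, 46) → extend to [12, 46).

[12, 46)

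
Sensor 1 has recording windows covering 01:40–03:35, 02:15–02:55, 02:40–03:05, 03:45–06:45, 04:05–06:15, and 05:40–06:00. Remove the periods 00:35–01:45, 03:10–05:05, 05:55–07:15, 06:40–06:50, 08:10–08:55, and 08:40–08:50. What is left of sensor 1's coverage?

01:45–03:10, 05:05–05:55

First set merges to 01:40–03:35, 03:45–06:45.
Second set merges to 00:35–01:45, 03:10–05:05, 05:55–07:15, 08:10–08:55.
01:40–03:35 with B removed leaves 01:45–03:10.
03:45–06:45 with B removed leaves 05:05–05:55.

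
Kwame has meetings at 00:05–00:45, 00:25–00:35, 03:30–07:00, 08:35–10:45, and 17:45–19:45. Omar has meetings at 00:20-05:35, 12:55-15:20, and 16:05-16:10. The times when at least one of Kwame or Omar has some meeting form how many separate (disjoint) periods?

5

A, merged: 00:05–00:45, 03:30–07:00, 08:35–10:45, 17:45–19:45.
A ∪ B = 00:05–07:00, 08:35–10:45, 12:55–15:20, 16:05–16:10, 17:45–19:45.
That is 5 disjoint pieces.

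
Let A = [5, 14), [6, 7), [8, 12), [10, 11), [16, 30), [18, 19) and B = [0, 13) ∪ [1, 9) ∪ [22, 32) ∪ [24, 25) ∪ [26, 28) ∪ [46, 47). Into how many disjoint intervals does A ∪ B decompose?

3

First set merges to [5, 14), [16, 30).
Second set merges to [0, 13), [22, 32), [46, 47).
A ∪ B = [0, 14), [16, 32), [46, 47).
That is 3 disjoint pieces.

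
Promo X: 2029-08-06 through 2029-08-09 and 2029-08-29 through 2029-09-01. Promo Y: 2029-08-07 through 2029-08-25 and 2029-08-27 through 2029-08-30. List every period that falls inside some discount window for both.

2029-08-07 through 2029-08-09, 2029-08-29 through 2029-08-30

2029-08-06 through 2029-08-09 overlaps B on 2029-08-07 through 2029-08-09.
2029-08-29 through 2029-09-01 overlaps B on 2029-08-29 through 2029-08-30.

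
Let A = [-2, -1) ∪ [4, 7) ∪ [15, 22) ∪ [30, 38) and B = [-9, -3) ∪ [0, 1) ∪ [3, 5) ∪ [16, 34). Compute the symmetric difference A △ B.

[-9, -3) ∪ [-2, -1) ∪ [0, 1) ∪ [3, 4) ∪ [5, 7) ∪ [15, 16) ∪ [22, 30) ∪ [34, 38)

A \ B = [-2, -1), [5, 7), [15, 16), [34, 38).
B \ A = [-9, -3), [0, 1), [3, 4), [22, 30).
Union of the two gives the symmetric difference.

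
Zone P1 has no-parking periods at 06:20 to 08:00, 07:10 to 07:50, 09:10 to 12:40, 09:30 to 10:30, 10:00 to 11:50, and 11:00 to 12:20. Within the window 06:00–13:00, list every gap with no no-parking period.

06:00–06:20, 08:00–09:10, 12:40–13:00

The merged coverage is 06:20–08:00, 09:10–12:40.
Uncovered inside 06:00–13:00: 06:00–06:20, 08:00–09:10, 12:40–13:00.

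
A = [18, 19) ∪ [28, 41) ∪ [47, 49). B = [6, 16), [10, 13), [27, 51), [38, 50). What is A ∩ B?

B, merged: [6, 16), [27, 51).
[18, 19) meets no B interval.
[28, 41) ∩ B → [28, 41).
[47, 49) ∩ B → [47, 49).

[28, 41) ∪ [47, 49)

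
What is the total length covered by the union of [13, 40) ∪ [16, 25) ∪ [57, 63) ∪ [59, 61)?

Merged: [13, 40), [57, 63).
Lengths: 27 + 6 = 33.

33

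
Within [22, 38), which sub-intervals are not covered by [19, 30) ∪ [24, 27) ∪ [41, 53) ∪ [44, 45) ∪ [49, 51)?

[30, 38)

After merging, the occupied span is [19, 30), [41, 53).
Complement within [22, 38): [30, 38).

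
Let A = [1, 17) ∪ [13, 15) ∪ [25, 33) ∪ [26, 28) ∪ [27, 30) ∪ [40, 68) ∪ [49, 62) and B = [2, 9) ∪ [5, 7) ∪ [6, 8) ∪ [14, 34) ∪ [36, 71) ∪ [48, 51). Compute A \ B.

A, merged: [1, 17), [25, 33), [40, 68).
B, merged: [2, 9), [14, 34), [36, 71).
[1, 17) \ B = [1, 2), [9, 14).
[25, 33): entirely removed.
[40, 68): entirely removed.

[1, 2) ∪ [9, 14)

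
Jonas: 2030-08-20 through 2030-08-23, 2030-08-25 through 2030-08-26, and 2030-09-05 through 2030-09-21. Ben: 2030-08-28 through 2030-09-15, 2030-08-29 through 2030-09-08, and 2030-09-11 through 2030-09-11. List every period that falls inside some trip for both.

2030-09-05 through 2030-09-15

Merge the second list: 2030-08-28 through 2030-09-15.
2030-08-20 through 2030-08-23 falls entirely outside B.
2030-08-25 through 2030-08-26 falls entirely outside B.
2030-09-05 through 2030-09-21 overlaps B on 2030-09-05 through 2030-09-15.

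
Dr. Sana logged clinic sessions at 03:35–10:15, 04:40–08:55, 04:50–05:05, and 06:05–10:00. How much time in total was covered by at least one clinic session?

Merged: 03:35-10:15.
Length: 6 h 40 min.

6 h 40 min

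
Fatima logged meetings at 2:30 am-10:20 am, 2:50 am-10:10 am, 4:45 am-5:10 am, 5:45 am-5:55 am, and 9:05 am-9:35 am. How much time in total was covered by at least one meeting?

7 h 50 min

Merged: 2:30 am-10:20 am.
Length: 7 h 50 min.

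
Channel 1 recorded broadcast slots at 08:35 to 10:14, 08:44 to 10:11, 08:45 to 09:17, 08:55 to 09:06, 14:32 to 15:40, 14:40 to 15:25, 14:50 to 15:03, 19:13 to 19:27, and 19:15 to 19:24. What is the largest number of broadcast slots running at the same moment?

Sweep endpoints in order; track running count of active intervals.
Peak of 4 reached at 08:55.

4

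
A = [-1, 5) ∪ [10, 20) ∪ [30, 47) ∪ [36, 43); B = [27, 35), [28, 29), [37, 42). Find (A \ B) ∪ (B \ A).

First set merges to [-1, 5), [10, 20), [30, 47).
Second set merges to [27, 35), [37, 42).
A but not B: [-1, 5), [10, 20), [35, 37), [42, 47).
B but not A: [27, 30).
Combining gives A △ B.

[-1, 5) ∪ [10, 20) ∪ [27, 30) ∪ [35, 37) ∪ [42, 47)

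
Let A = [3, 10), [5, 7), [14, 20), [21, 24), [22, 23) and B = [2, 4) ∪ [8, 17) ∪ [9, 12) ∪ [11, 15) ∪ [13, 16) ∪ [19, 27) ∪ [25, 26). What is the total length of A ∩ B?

First set merges to [3, 10), [14, 20), [21, 24).
Second set merges to [2, 4), [8, 17), [19, 27).
A ∩ B = [3, 4), [8, 10), [14, 17), [19, 20), [21, 24).
Total: 1 + 2 + 3 + 1 + 3 = 10.

10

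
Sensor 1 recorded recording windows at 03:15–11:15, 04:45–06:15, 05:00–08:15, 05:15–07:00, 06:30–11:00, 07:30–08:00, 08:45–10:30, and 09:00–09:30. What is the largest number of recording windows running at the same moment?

4

At 05:15, 4 of the intervals are simultaneously active.
No point has more.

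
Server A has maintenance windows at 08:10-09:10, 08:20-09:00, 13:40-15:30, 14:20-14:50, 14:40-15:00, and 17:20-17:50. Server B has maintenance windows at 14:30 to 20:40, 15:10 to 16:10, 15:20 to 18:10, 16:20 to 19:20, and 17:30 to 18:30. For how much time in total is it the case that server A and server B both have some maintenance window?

1 h 30 min

First set merges to 08:10–09:10, 13:40–15:30, 17:20–17:50.
Second set merges to 14:30–20:40.
A ∩ B = 14:30–15:30, 17:20–17:50.
Total: 1 h + 30 min = 1 h 30 min.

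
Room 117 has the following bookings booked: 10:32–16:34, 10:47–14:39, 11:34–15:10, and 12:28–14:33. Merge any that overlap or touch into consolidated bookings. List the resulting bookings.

10:47–14:39 overlaps/touches 10:32–16:34 → extend to 10:32–16:34.
11:34–15:10 overlaps/touches 10:32–16:34 → extend to 10:32–16:34.
12:28–14:33 overlaps/touches 10:32–16:34 → extend to 10:32–16:34.

10:32–16:34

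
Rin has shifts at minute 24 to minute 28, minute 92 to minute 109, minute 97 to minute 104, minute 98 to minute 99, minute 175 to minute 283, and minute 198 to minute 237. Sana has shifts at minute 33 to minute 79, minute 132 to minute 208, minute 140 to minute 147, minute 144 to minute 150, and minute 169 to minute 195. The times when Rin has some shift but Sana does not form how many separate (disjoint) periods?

A, merged: minute 24 to minute 28, minute 92 to minute 109, minute 175 to minute 283.
B, merged: minute 33 to minute 79, minute 132 to minute 208.
A \ B = minute 24 to minute 28, minute 92 to minute 109, minute 208 to minute 283.
That is 3 disjoint pieces.

3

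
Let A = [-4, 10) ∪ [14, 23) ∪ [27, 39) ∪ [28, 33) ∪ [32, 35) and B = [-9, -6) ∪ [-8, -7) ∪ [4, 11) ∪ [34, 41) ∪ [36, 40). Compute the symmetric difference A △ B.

First set merges to [-4, 10), [14, 23), [27, 39).
Second set merges to [-9, -6), [4, 11), [34, 41).
A \ B = [-4, 4), [14, 23), [27, 34).
B \ A = [-9, -6), [10, 11), [39, 41).
Union of the two gives the symmetric difference.

[-9, -6) ∪ [-4, 4) ∪ [10, 11) ∪ [14, 23) ∪ [27, 34) ∪ [39, 41)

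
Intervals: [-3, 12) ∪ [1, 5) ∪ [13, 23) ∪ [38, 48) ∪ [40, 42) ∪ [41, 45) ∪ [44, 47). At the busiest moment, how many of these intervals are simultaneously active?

At 41, 3 of the intervals are simultaneously active.
No point has more.

3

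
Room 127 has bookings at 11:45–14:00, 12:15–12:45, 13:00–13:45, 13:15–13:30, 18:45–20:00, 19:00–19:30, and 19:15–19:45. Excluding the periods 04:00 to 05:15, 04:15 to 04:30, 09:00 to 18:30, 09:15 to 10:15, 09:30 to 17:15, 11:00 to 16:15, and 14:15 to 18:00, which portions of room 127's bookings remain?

A, merged: 11:45–14:00, 18:45–20:00.
B, merged: 04:00–05:15, 09:00–18:30.
11:45–14:00: fully covered by B → removed.
18:45–20:00: no B overlap → unchanged.

18:45–20:00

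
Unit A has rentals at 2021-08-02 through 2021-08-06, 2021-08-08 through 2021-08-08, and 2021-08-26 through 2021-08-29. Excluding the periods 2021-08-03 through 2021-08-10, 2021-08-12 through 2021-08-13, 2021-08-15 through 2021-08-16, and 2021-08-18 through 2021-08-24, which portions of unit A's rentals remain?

2021-08-02 through 2021-08-06 \ B = 2021-08-02 through 2021-08-02.
2021-08-08 through 2021-08-08: entirely removed.
2021-08-26 through 2021-08-29: nothing removed.

2021-08-02 through 2021-08-02, 2021-08-26 through 2021-08-29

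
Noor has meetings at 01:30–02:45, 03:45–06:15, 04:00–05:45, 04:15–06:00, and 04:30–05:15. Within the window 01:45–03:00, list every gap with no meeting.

02:45–03:00

After merging, the occupied span is 01:30–02:45, 03:45–06:15.
Uncovered inside 01:45–03:00: 02:45–03:00.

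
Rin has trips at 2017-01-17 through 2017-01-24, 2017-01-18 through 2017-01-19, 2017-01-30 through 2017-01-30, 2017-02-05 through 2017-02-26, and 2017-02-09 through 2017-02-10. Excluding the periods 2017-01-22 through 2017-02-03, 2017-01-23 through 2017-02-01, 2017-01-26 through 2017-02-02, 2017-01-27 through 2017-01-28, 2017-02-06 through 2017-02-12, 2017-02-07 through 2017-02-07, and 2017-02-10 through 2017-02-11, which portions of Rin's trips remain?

2017-01-17 through 2017-01-21, 2017-02-05 through 2017-02-05, 2017-02-13 through 2017-02-26

Merge the first list: 2017-01-17 through 2017-01-24, 2017-01-30 through 2017-01-30, 2017-02-05 through 2017-02-26.
Merge the second list: 2017-01-22 through 2017-02-03, 2017-02-06 through 2017-02-12.
2017-01-17 through 2017-01-24 minus B → 2017-01-17 through 2017-01-21.
2017-01-30 through 2017-01-30: fully covered by B → removed.
2017-02-05 through 2017-02-26 minus B → 2017-02-05 through 2017-02-05, 2017-02-13 through 2017-02-26.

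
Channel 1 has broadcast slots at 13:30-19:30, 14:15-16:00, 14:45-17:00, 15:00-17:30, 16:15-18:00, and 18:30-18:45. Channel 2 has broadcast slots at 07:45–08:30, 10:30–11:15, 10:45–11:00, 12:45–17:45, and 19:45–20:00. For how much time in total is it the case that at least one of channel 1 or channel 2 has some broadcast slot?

Merge the first list: 13:30–19:30.
Merge the second list: 07:45–08:30, 10:30–11:15, 12:45–17:45, 19:45–20:00.
A ∪ B = 07:45–08:30, 10:30–11:15, 12:45–19:30, 19:45–20:00.
Total: 45 min + 45 min + 6 h 45 min + 15 min = 8 h 30 min.

8 h 30 min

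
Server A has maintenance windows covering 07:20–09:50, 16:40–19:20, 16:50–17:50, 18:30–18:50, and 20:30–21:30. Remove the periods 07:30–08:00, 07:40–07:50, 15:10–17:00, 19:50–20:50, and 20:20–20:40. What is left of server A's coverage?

07:20-07:30, 08:00-09:50, 17:00-19:20, 20:50-21:30

Merge the first list: 07:20-09:50, 16:40-19:20, 20:30-21:30.
Merge the second list: 07:30-08:00, 15:10-17:00, 19:50-20:50.
07:20-09:50 minus B → 07:20-07:30, 08:00-09:50.
16:40-19:20 minus B → 17:00-19:20.
20:30-21:30 minus B → 20:50-21:30.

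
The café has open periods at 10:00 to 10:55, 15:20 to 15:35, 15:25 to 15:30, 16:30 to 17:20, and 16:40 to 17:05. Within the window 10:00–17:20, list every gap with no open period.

Covered (merged): 10:00–10:55, 15:20–15:35, 16:30–17:20.
Uncovered inside 10:00–17:20: 10:55–15:20, 15:35–16:30.

10:55–15:20, 15:35–16:30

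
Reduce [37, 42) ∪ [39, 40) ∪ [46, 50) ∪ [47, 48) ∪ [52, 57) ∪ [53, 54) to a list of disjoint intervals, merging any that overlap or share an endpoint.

[39, 40) overlaps/touches [37, 42) → extend to [37, 42).
[46, 50) is disjoint → start new block.
[47, 48) overlaps/touches [46, 50) → extend to [46, 50).
[52, 57) is disjoint → start new block.
[53, 54) overlaps/touches [52, 57) → extend to [52, 57).

[37, 42) ∪ [46, 50) ∪ [52, 57)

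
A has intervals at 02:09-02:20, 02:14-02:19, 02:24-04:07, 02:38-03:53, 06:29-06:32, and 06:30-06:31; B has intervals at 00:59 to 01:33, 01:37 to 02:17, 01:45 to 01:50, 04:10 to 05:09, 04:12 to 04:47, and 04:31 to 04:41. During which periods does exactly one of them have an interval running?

00:59–01:33, 01:37–02:09, 02:17–02:20, 02:24–04:07, 04:10–05:09, 06:29–06:32

First set merges to 02:09–02:20, 02:24–04:07, 06:29–06:32.
Second set merges to 00:59–01:33, 01:37–02:17, 04:10–05:09.
Only in the first: 02:17–02:20, 02:24–04:07, 06:29–06:32.
Only in the second: 00:59–01:33, 01:37–02:09, 04:10–05:09.
Together these are the periods covered by exactly one.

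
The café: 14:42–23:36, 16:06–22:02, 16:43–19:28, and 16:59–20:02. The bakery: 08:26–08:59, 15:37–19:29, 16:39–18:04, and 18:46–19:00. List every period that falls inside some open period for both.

15:37-19:29

Merge the first list: 14:42-23:36.
Merge the second list: 08:26-08:59, 15:37-19:29.
14:42-23:36 meets the second set on 15:37-19:29.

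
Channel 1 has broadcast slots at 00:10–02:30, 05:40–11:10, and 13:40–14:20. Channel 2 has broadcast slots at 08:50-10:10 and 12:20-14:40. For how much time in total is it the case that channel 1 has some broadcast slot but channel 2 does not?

6 h 30 min

A \ B = 00:10–02:30, 05:40–08:50, 10:10–11:10.
Total: 2 h 20 min + 3 h 10 min + 1 h = 6 h 30 min.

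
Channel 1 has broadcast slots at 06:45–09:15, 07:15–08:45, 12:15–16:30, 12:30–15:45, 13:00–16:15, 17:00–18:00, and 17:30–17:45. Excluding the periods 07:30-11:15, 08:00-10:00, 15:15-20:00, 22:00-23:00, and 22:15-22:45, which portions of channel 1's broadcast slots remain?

06:45-07:30, 12:15-15:15

Merge the first list: 06:45-09:15, 12:15-16:30, 17:00-18:00.
Merge the second list: 07:30-11:15, 15:15-20:00, 22:00-23:00.
06:45-09:15 \ B = 06:45-07:30.
12:15-16:30 \ B = 12:15-15:15.
17:00-18:00: entirely removed.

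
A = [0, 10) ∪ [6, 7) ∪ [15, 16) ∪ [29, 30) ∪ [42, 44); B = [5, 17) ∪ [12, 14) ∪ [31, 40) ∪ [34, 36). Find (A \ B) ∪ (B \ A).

[0, 5) ∪ [10, 15) ∪ [16, 17) ∪ [29, 30) ∪ [31, 40) ∪ [42, 44)

A, merged: [0, 10), [15, 16), [29, 30), [42, 44).
B, merged: [5, 17), [31, 40).
Only in the first: [0, 5), [29, 30), [42, 44).
Only in the second: [10, 15), [16, 17), [31, 40).
Together these are the periods covered by exactly one.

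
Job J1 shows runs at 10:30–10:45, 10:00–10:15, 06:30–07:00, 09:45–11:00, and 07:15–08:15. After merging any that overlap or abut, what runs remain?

06:30-07:00, 07:15-08:15, 09:45-11:00

Sort by start: 06:30-07:00, 07:15-08:15, 09:45-11:00, 10:00-10:15, 10:30-10:45.
07:15-08:15 is disjoint → start new block.
09:45-11:00 is disjoint → start new block.
10:00-10:15 overlaps/touches 09:45-11:00 → extend to 09:45-11:00.
10:30-10:45 overlaps/touches 09:45-11:00 → extend to 09:45-11:00.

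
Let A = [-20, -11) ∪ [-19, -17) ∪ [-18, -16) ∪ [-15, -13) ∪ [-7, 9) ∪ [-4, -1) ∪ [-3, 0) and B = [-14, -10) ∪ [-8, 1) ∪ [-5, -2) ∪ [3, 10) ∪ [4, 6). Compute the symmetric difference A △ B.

First set merges to [-20, -11), [-7, 9).
Second set merges to [-14, -10), [-8, 1), [3, 10).
A but not B: [-20, -14), [1, 3).
B but not A: [-11, -10), [-8, -7), [9, 10).
Combining gives A △ B.

[-20, -14) ∪ [-11, -10) ∪ [-8, -7) ∪ [1, 3) ∪ [9, 10)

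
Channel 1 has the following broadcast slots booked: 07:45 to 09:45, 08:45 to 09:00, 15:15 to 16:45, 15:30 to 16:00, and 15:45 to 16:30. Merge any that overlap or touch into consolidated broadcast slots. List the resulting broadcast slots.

07:45-09:45, 15:15-16:45

08:45-09:00 overlaps/touches 07:45-09:45 → extend to 07:45-09:45.
15:15-16:45 is disjoint → start new block.
15:30-16:00 overlaps/touches 15:15-16:45 → extend to 15:15-16:45.
15:45-16:30 overlaps/touches 15:15-16:45 → extend to 15:15-16:45.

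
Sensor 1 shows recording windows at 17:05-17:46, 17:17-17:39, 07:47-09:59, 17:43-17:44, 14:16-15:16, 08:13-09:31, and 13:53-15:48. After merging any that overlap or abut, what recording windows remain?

07:47–09:59, 13:53–15:48, 17:05–17:46

Sort by start: 07:47–09:59, 08:13–09:31, 13:53–15:48, 14:16–15:16, 17:05–17:46, 17:17–17:39, 17:43–17:44.
08:13–09:31 overlaps/touches 07:47–09:59 → extend to 07:47–09:59.
13:53–15:48 is disjoint → start new block.
14:16–15:16 overlaps/touches 13:53–15:48 → extend to 13:53–15:48.
17:05–17:46 is disjoint → start new block.
17:17–17:39 overlaps/touches 17:05–17:46 → extend to 17:05–17:46.
17:43–17:44 overlaps/touches 17:05–17:46 → extend to 17:05–17:46.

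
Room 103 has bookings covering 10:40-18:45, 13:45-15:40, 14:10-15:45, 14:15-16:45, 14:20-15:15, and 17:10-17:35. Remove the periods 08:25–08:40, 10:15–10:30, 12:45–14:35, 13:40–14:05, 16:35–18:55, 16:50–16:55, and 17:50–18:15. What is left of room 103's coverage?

First set merges to 10:40-18:45.
Second set merges to 08:25-08:40, 10:15-10:30, 12:45-14:35, 16:35-18:55.
10:40-18:45 with B removed leaves 10:40-12:45, 14:35-16:35.

10:40-12:45, 14:35-16:35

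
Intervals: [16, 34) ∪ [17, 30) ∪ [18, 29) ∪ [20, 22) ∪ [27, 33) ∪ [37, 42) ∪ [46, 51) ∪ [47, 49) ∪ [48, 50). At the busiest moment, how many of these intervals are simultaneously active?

4

Sweep endpoints in order; track running count of active intervals.
Peak of 4 reached at 20.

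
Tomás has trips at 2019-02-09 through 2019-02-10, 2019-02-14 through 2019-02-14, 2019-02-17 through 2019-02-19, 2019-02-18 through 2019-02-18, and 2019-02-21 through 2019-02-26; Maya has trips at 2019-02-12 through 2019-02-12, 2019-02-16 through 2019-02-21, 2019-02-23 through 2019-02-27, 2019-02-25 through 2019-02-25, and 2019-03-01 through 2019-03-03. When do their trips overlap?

Merge the first list: 2019-02-09 through 2019-02-10, 2019-02-14 through 2019-02-14, 2019-02-17 through 2019-02-19, 2019-02-21 through 2019-02-26.
Merge the second list: 2019-02-12 through 2019-02-12, 2019-02-16 through 2019-02-21, 2019-02-23 through 2019-02-27, 2019-03-01 through 2019-03-03.
2019-02-09 through 2019-02-10 falls entirely outside B.
2019-02-14 through 2019-02-14 falls entirely outside B.
2019-02-17 through 2019-02-19 overlaps B on 2019-02-17 through 2019-02-19.
2019-02-21 through 2019-02-26 overlaps B on 2019-02-21 through 2019-02-21, 2019-02-23 through 2019-02-26.

2019-02-17 through 2019-02-19, 2019-02-21 through 2019-02-21, 2019-02-23 through 2019-02-26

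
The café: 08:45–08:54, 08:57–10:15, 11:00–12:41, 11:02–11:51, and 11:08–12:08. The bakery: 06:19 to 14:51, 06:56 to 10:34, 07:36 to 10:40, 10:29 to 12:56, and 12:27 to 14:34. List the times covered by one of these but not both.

06:19–08:45, 08:54–08:57, 10:15–11:00, 12:41–14:51

First set merges to 08:45–08:54, 08:57–10:15, 11:00–12:41.
Second set merges to 06:19–14:51.
A \ B = none.
B \ A = 06:19–08:45, 08:54–08:57, 10:15–11:00, 12:41–14:51.
Union of the two gives the symmetric difference.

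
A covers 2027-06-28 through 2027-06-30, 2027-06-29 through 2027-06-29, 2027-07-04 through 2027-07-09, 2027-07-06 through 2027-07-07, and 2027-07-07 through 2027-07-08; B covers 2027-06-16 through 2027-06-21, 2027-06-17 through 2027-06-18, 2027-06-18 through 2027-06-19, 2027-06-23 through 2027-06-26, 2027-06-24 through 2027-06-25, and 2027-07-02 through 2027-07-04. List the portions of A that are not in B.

Merge the first list: 2027-06-28 through 2027-06-30, 2027-07-04 through 2027-07-09.
Merge the second list: 2027-06-16 through 2027-06-21, 2027-06-23 through 2027-06-26, 2027-07-02 through 2027-07-04.
2027-06-28 through 2027-06-30 is untouched.
2027-07-04 through 2027-07-09 with B removed leaves 2027-07-05 through 2027-07-09.

2027-06-28 through 2027-06-30, 2027-07-05 through 2027-07-09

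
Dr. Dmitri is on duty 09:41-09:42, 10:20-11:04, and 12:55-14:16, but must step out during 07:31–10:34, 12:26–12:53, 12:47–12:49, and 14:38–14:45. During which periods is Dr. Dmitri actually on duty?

10:34–11:04, 12:55–14:16

B, merged: 07:31–10:34, 12:26–12:53, 14:38–14:45.
09:41–09:42: entirely removed.
10:20–11:04 \ B = 10:34–11:04.
12:55–14:16: nothing removed.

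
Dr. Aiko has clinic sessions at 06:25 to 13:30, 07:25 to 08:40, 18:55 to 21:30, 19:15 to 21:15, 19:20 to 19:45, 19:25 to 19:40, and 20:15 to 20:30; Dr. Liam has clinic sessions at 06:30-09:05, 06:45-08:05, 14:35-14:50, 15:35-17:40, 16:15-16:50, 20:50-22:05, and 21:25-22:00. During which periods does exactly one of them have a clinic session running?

A, merged: 06:25–13:30, 18:55–21:30.
B, merged: 06:30–09:05, 14:35–14:50, 15:35–17:40, 20:50–22:05.
A \ B = 06:25–06:30, 09:05–13:30, 18:55–20:50.
B \ A = 14:35–14:50, 15:35–17:40, 21:30–22:05.
Union of the two gives the symmetric difference.

06:25–06:30, 09:05–13:30, 14:35–14:50, 15:35–17:40, 18:55–20:50, 21:30–22:05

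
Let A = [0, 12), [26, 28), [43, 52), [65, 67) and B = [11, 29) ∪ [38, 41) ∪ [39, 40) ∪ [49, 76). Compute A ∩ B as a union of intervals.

Merge the second list: [11, 29), [38, 41), [49, 76).
[0, 12) meets the second set on [11, 12).
[26, 28) meets the second set on [26, 28).
[43, 52) meets the second set on [49, 52).
[65, 67) meets the second set on [65, 67).

[11, 12) ∪ [26, 28) ∪ [49, 52) ∪ [65, 67)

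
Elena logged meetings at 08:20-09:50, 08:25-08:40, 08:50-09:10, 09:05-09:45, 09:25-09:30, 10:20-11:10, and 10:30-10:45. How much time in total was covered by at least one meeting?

Merged: 08:20–09:50, 10:20–11:10.
Lengths: 1 h 30 min + 50 min = 2 h 20 min.

2 h 20 min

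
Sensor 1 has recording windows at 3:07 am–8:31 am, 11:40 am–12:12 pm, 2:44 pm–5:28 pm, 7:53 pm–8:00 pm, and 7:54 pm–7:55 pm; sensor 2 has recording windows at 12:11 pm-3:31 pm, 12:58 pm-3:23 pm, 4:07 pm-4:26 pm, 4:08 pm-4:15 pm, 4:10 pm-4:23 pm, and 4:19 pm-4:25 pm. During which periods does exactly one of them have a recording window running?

3:07 am-8:31 am, 11:40 am-12:11 pm, 12:12 pm-2:44 pm, 3:31 pm-4:07 pm, 4:26 pm-5:28 pm, 7:53 pm-8:00 pm

A, merged: 3:07 am-8:31 am, 11:40 am-12:12 pm, 2:44 pm-5:28 pm, 7:53 pm-8:00 pm.
B, merged: 12:11 pm-3:31 pm, 4:07 pm-4:26 pm.
A \ B = 3:07 am-8:31 am, 11:40 am-12:11 pm, 3:31 pm-4:07 pm, 4:26 pm-5:28 pm, 7:53 pm-8:00 pm.
B \ A = 12:12 pm-2:44 pm.
Union of the two gives the symmetric difference.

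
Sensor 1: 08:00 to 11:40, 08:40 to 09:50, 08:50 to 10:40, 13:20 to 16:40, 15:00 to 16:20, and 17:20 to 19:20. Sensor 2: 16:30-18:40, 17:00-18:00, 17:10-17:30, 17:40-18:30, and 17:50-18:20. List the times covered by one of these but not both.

First set merges to 08:00–11:40, 13:20–16:40, 17:20–19:20.
Second set merges to 16:30–18:40.
Only in the first: 08:00–11:40, 13:20–16:30, 18:40–19:20.
Only in the second: 16:40–17:20.
Together these are the periods covered by exactly one.

08:00–11:40, 13:20–16:30, 16:40–17:20, 18:40–19:20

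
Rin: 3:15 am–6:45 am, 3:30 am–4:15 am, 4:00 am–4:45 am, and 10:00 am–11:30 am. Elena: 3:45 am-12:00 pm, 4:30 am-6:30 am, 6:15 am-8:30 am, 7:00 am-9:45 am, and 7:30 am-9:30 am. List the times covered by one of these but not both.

3:15 am–3:45 am, 6:45 am–10:00 am, 11:30 am–12:00 pm

Merge the first list: 3:15 am–6:45 am, 10:00 am–11:30 am.
Merge the second list: 3:45 am–12:00 pm.
A \ B = 3:15 am–3:45 am.
B \ A = 6:45 am–10:00 am, 11:30 am–12:00 pm.
Union of the two gives the symmetric difference.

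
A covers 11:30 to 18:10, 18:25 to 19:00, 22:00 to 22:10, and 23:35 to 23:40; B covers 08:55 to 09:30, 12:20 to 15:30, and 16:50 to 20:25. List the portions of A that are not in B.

11:30–12:20, 15:30–16:50, 22:00–22:10, 23:35–23:40

11:30–18:10 \ B = 11:30–12:20, 15:30–16:50.
18:25–19:00: entirely removed.
22:00–22:10: nothing removed.
23:35–23:40: nothing removed.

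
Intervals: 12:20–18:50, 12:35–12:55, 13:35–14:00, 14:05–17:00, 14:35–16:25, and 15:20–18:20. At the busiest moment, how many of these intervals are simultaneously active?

4

Sweep endpoints in order; track running count of active intervals.
Peak of 4 reached at 15:20.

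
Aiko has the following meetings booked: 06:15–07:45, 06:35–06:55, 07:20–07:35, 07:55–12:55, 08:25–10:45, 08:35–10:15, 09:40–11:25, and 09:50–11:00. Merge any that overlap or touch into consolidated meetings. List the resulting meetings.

06:35–06:55 overlaps/touches 06:15–07:45 → extend to 06:15–07:45.
07:20–07:35 overlaps/touches 06:15–07:45 → extend to 06:15–07:45.
07:55–12:55 is disjoint → start new block.
08:25–10:45 overlaps/touches 07:55–12:55 → extend to 07:55–12:55.
08:35–10:15 overlaps/touches 07:55–12:55 → extend to 07:55–12:55.
09:40–11:25 overlaps/touches 07:55–12:55 → extend to 07:55–12:55.
09:50–11:00 overlaps/touches 07:55–12:55 → extend to 07:55–12:55.

06:15–07:45, 07:55–12:55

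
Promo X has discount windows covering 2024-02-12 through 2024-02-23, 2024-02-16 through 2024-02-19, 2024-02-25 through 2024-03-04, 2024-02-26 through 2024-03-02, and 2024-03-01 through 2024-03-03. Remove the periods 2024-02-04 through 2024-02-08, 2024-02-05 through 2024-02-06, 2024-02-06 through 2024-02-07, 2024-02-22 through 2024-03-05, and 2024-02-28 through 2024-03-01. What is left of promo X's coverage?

First set merges to 2024-02-12 through 2024-02-23, 2024-02-25 through 2024-03-04.
Second set merges to 2024-02-04 through 2024-02-08, 2024-02-22 through 2024-03-05.
2024-02-12 through 2024-02-23 with B removed leaves 2024-02-12 through 2024-02-21.
2024-02-25 through 2024-03-04 lies entirely inside B → drops out.

2024-02-12 through 2024-02-21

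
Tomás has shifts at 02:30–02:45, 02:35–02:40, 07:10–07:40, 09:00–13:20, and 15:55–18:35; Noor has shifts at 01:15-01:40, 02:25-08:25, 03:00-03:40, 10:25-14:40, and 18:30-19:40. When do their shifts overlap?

02:30-02:45, 07:10-07:40, 10:25-13:20, 18:30-18:35

First set merges to 02:30-02:45, 07:10-07:40, 09:00-13:20, 15:55-18:35.
Second set merges to 01:15-01:40, 02:25-08:25, 10:25-14:40, 18:30-19:40.
02:30-02:45 overlaps B on 02:30-02:45.
07:10-07:40 overlaps B on 07:10-07:40.
09:00-13:20 overlaps B on 10:25-13:20.
15:55-18:35 overlaps B on 18:30-18:35.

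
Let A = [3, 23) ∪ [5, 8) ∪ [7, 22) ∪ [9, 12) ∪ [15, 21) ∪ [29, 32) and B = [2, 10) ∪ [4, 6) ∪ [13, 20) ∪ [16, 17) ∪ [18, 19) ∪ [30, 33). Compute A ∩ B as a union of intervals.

Merge the first list: [3, 23), [29, 32).
Merge the second list: [2, 10), [13, 20), [30, 33).
[3, 23) ∩ B → [3, 10), [13, 20).
[29, 32) ∩ B → [30, 32).

[3, 10) ∪ [13, 20) ∪ [30, 32)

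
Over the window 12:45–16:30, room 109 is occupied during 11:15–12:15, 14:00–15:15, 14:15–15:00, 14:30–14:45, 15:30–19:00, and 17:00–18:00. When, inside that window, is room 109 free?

12:45–14:00, 15:15–15:30

Covered (merged): 11:15–12:15, 14:00–15:15, 15:30–19:00.
Complement within 12:45–16:30: 12:45–14:00, 15:15–15:30.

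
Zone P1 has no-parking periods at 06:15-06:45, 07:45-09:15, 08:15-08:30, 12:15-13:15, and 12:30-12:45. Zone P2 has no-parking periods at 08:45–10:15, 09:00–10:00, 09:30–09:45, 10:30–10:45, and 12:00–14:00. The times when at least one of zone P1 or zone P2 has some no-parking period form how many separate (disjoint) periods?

4

First set merges to 06:15-06:45, 07:45-09:15, 12:15-13:15.
Second set merges to 08:45-10:15, 10:30-10:45, 12:00-14:00.
A ∪ B = 06:15-06:45, 07:45-10:15, 10:30-10:45, 12:00-14:00.
That is 4 disjoint pieces.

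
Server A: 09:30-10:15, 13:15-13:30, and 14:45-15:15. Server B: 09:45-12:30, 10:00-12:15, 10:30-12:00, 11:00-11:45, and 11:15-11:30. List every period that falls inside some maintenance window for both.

Second set merges to 09:45–12:30.
09:30–10:15 overlaps B on 09:45–10:15.
13:15–13:30 falls entirely outside B.
14:45–15:15 falls entirely outside B.

09:45–10:15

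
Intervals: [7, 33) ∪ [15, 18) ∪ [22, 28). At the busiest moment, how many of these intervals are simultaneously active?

2

Sweep endpoints in order; track running count of active intervals.
Peak of 2 reached at 15.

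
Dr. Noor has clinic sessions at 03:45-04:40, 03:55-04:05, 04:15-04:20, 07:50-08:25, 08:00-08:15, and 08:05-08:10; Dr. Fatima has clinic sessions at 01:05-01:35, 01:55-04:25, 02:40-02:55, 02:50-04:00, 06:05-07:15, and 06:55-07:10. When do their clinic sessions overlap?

03:45-04:25

A, merged: 03:45-04:40, 07:50-08:25.
B, merged: 01:05-01:35, 01:55-04:25, 06:05-07:15.
03:45-04:40 overlaps B on 03:45-04:25.
07:50-08:25 falls entirely outside B.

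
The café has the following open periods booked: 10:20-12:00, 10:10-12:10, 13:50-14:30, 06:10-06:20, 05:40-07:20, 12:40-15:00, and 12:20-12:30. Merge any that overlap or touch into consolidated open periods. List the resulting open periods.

Sort by start: 05:40-07:20, 06:10-06:20, 10:10-12:10, 10:20-12:00, 12:20-12:30, 12:40-15:00, 13:50-14:30.
06:10-06:20 overlaps/touches 05:40-07:20 → extend to 05:40-07:20.
10:10-12:10 is disjoint → start new block.
10:20-12:00 overlaps/touches 10:10-12:10 → extend to 10:10-12:10.
12:20-12:30 is disjoint → start new block.
12:40-15:00 is disjoint → start new block.
13:50-14:30 overlaps/touches 12:40-15:00 → extend to 12:40-15:00.

05:40-07:20, 10:10-12:10, 12:20-12:30, 12:40-15:00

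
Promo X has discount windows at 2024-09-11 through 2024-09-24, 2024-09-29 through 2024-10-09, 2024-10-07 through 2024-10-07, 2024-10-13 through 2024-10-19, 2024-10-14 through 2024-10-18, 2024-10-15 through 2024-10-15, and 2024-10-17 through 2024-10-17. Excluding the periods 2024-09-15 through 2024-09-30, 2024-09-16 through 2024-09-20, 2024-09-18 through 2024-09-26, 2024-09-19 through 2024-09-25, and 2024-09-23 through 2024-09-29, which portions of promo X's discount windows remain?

First set merges to 2024-09-11 through 2024-09-24, 2024-09-29 through 2024-10-09, 2024-10-13 through 2024-10-19.
Second set merges to 2024-09-15 through 2024-09-30.
2024-09-11 through 2024-09-24 \ B = 2024-09-11 through 2024-09-14.
2024-09-29 through 2024-10-09 \ B = 2024-10-01 through 2024-10-09.
2024-10-13 through 2024-10-19: nothing removed.

2024-09-11 through 2024-09-14, 2024-10-01 through 2024-10-09, 2024-10-13 through 2024-10-19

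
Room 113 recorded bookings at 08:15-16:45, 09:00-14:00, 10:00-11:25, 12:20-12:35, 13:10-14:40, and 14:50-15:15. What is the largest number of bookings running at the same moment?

Sweep endpoints in order; track running count of active intervals.
Peak of 3 reached at 10:00.

3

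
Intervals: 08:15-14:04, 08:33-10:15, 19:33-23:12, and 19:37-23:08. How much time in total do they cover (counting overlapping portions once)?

9 h 28 min

Merged: 08:15–14:04, 19:33–23:12.
Lengths: 5 h 49 min + 3 h 39 min = 9 h 28 min.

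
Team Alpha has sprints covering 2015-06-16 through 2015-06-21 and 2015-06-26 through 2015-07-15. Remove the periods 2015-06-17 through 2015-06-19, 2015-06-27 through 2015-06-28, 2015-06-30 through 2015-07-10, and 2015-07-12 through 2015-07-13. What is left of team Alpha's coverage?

2015-06-16 through 2015-06-16, 2015-06-20 through 2015-06-21, 2015-06-26 through 2015-06-26, 2015-06-29 through 2015-06-29, 2015-07-11 through 2015-07-11, 2015-07-14 through 2015-07-15

2015-06-16 through 2015-06-21 \ B = 2015-06-16 through 2015-06-16, 2015-06-20 through 2015-06-21.
2015-06-26 through 2015-07-15 \ B = 2015-06-26 through 2015-06-26, 2015-06-29 through 2015-06-29, 2015-07-11 through 2015-07-11, 2015-07-14 through 2015-07-15.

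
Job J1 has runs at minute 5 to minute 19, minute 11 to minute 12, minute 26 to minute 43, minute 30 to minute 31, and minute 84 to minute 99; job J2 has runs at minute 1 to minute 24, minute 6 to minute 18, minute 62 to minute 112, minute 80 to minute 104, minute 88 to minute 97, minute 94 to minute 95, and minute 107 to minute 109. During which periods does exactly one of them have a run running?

minute 1 to minute 5, minute 19 to minute 24, minute 26 to minute 43, minute 62 to minute 84, minute 99 to minute 112

A, merged: minute 5 to minute 19, minute 26 to minute 43, minute 84 to minute 99.
B, merged: minute 1 to minute 24, minute 62 to minute 112.
Only in the first: minute 26 to minute 43.
Only in the second: minute 1 to minute 5, minute 19 to minute 24, minute 62 to minute 84, minute 99 to minute 112.
Together these are the periods covered by exactly one.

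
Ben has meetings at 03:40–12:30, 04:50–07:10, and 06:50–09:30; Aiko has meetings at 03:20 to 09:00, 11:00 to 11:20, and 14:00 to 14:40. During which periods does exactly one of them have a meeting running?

A, merged: 03:40–12:30.
A \ B = 09:00–11:00, 11:20–12:30.
B \ A = 03:20–03:40, 14:00–14:40.
Union of the two gives the symmetric difference.

03:20–03:40, 09:00–11:00, 11:20–12:30, 14:00–14:40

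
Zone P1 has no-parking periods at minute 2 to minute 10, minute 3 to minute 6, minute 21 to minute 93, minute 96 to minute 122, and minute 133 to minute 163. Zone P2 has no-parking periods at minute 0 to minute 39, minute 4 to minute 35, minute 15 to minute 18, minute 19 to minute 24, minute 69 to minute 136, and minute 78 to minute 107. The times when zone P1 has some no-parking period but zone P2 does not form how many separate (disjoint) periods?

First set merges to minute 2 to minute 10, minute 21 to minute 93, minute 96 to minute 122, minute 133 to minute 163.
Second set merges to minute 0 to minute 39, minute 69 to minute 136.
A \ B = minute 39 to minute 69, minute 136 to minute 163.
That is 2 disjoint pieces.

2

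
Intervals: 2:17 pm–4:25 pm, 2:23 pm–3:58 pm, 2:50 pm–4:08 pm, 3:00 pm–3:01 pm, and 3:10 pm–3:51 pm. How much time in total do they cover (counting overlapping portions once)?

2 h 8 min

Merged: 2:17 pm–4:25 pm.
Length: 2 h 8 min.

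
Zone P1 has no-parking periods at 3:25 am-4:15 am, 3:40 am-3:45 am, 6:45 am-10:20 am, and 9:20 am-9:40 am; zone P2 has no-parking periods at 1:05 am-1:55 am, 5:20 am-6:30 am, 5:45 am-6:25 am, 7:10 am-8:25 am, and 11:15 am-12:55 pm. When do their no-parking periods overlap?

Merge the first list: 3:25 am-4:15 am, 6:45 am-10:20 am.
Merge the second list: 1:05 am-1:55 am, 5:20 am-6:30 am, 7:10 am-8:25 am, 11:15 am-12:55 pm.
3:25 am-4:15 am: no overlap with the second set.
6:45 am-10:20 am meets the second set on 7:10 am-8:25 am.

7:10 am-8:25 am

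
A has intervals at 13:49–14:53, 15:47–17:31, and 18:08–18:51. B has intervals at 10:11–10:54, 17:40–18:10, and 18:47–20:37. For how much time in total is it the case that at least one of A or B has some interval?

A ∪ B = 10:11–10:54, 13:49–14:53, 15:47–17:31, 17:40–20:37.
Total: 43 min + 1 h 4 min + 1 h 44 min + 2 h 57 min = 6 h 28 min.

6 h 28 min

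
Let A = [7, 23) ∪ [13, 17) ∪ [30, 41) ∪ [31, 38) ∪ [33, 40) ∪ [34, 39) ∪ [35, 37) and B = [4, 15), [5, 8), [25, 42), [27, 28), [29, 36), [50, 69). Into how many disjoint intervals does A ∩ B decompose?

2

First set merges to [7, 23), [30, 41).
Second set merges to [4, 15), [25, 42), [50, 69).
A ∩ B = [7, 15), [30, 41).
That is 2 disjoint pieces.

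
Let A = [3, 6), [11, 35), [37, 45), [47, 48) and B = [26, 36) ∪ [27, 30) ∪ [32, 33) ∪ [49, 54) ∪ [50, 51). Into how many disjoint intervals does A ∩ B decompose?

B, merged: [26, 36), [49, 54).
A ∩ B = [26, 35).
That is 1 disjoint piece.

1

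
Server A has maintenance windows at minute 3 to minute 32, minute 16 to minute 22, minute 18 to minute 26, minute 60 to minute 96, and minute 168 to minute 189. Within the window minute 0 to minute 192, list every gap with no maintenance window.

The merged coverage is minute 3 to minute 32, minute 60 to minute 96, minute 168 to minute 189.
Complement within minute 0 to minute 192: minute 0 to minute 3, minute 32 to minute 60, minute 96 to minute 168, minute 189 to minute 192.

minute 0 to minute 3, minute 32 to minute 60, minute 96 to minute 168, minute 189 to minute 192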